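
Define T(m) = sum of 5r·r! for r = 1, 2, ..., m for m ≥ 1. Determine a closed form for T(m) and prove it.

We claim T(m) = 5(m + 1)! - 5 for all m ≥ 1.
Base case (m = 1): T(1) = 5, and the closed form gives 5. They agree.
For the inductive step, assume it holds for an arbitrary r ≥ 1, so T(r) = 5(r + 1)! - 5.
Then T(r+1) = T(r) + (5(r + 1)(r + 1)!) = (5(r + 1)! - 5) + (5(r + 1)(r + 1)!).
Simplifying, T(r+1) = 5((r+1) + 1)! - 5,
which is the closed form with m = r+1.
By induction, the statement is established for all m ≥ 1.

T(m) = 5(m + 1)! - 5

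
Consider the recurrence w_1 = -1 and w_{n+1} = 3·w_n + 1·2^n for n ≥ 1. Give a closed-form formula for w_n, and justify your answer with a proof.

w_n = -2^n + 3^(n - 1)

Computing the first terms: w_1 = -1, w_2 = -1, w_3 = 1. This suggests w_n = -2^n + 3^(n - 1).
For the base case n = 1: the formula gives -1 = -1 = w_1.
Inductive step: assume the claim holds for n = j, so w_j = -2^j + 3^(j - 1).
Then w_{j+1} = 3·w_j + 1·2^j = 3·(-2^j + 3^(j - 1)) + 1·2^j = -2^(j + 1) + 3^j = -2^(j+1) + 3^((j+1) - 1),
which is the claimed formula at n = j+1.
Hence, by induction on n, the claim holds for every n ≥ 1.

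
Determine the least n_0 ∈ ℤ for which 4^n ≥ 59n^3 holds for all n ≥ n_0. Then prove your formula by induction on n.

At n = 7: 16384 < 20237, so the inequality fails and n_0 ≥ 8. We prove 4^n ≥ 59n^3 for all n ≥ 8.
Base case (n = 8): 4^n = 65536 and 59n^3 = 30208, so 65536 ≥ 30208.
Suppose the result is true for n = k, so 4^k ≥ 59k^3.
Then 4^(k + 1) = 4·(4^k) ≥ 4·(59k^3).
Also, for k ≥ 8 we have 4·(59k^3) ≥ 59(k+1)^3, since 4 ≥ (1 + 1/k)^3 for all k ≥ 8.
Combining, 4^(k + 1) ≥ 59(k+1)^3.
By the principle of mathematical induction, the result holds for all n ≥ 8.
Hence the smallest such n_0 is 8.

n_0 = 8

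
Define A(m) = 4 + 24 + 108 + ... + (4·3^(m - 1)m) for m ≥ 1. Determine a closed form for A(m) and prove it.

A(m) = 3^m(2m - 1) + 1

We claim A(m) = 3^m(2m - 1) + 1 for all m ≥ 1.
For the base case m = 1: A(1) = 4, and the closed form gives 4. They agree.
Suppose the result is true for m = i, so A(i) = 3^i(2i - 1) + 1.
Then A(i+1) = A(i) + (4·3^i(i + 1)) = (3^i(2i - 1) + 1) + (4·3^i(i + 1)).
Simplifying, A(i+1) = 6·3^i·i + 3·3^i + 1 = 3^(i+1)(2(i+1) - 1) + 1,
which is the closed form with m = i+1.
By induction, the statement is established for all m ≥ 1.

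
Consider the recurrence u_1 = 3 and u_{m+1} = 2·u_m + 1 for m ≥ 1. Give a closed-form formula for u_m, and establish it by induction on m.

Computing the first terms: u_1 = 3, u_2 = 7, u_3 = 15. This suggests u_m = 2^(m + 1) - 1.
When m = 1: the formula gives 3 = 3 = u_1.
Inductive step: assume the claim holds for m = k, so u_k = 2^(k + 1) - 1.
Then u_{k+1} = 2·u_k + 1 = 2·(2^(k + 1) - 1) + 1 = 2^(k + 2) - 1 = 2^((k+1) + 1) - 1,
which is the claimed formula at m = k+1.
By induction, the statement is established for all m ≥ 1.

u_m = 2^(m + 1) - 1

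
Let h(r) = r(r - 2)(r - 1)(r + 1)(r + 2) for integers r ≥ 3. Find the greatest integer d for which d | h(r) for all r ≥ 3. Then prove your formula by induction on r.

Computing the first values: h(3) = 120 and h(4) = 720; gcd(120, 720) = 120, so d ≤ 120.
We prove 120 | r(r - 2)(r - 1)(r + 1)(r + 2) for all r ≥ 3 by induction on r.
Base step (r = 3): h(3) = 120 = 120·(1), so 120 | h(3).
Inductive step: suppose the statement holds for some p ≥ 3, i.e. 120 | h(p). Then
h(p+1) − h(p) = (p-1)·p·(p+1)·(p+2)·(p+3) − (p-2)·(p-1)·p·(p+1)·(p+2) = (p-1)·p·(p+1)·(p+2)·[(p+3) − (p-2)] = 5·(p-1)·p·(p+1)·(p+2). The product of 4 consecutive integers is divisible by (4)! = 24, so h(p+1) − h(p) is divisible by 5·24 = 120. By the inductive hypothesis 120 | h(p), hence 120 | h(p+1).
Hence, by induction on r, the claim holds for every r ≥ 3.
Therefore the largest such d is 120.

d = 120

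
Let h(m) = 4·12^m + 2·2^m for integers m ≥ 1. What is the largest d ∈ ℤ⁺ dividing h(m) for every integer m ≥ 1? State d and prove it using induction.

d = 4

Computing the first values: h(1) = 52 and h(2) = 584; gcd(52, 584) = 4, so d ≤ 4.
We prove 4 | 4·12^m + 2·2^m for all m ≥ 1 by induction on m.
For the base case m = 1: h(1) = 52 = 4·(13), so 4 | h(1).
For the inductive step, assume it holds for an arbitrary k ≥ 1, i.e. 4 | h(k). Then
h(k+1) − 12·h(k) = (4·12^(k+1) + 2·2^(k+1)) − 12·(4·12^k + 2·2^k) = (2)·2^k·(2 − 12) = (-20)·2^k. Since 4 | h(k) by the inductive hypothesis, 4 | 12·h(k); and 4 | -20 since -20 = 4·-5. Therefore 4 | h(k+1).
By the principle of mathematical induction, the result holds for all m ≥ 1.
Therefore the largest such d is 4.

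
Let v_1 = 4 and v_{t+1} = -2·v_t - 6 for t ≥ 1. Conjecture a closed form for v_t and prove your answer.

Computing the first terms: v_1 = 4, v_2 = -14, v_3 = 22. This suggests v_t = -3(-2)^t - 2.
Base step (t = 1): the formula gives 4 = 4 = v_1.
Suppose the result is true for t = k, so v_k = -3(-2)^k - 2.
Then v_{k+1} = -2·v_k - 6 = -2·(-3(-2)^k - 2) - 6 = -3(-2)^(k + 1) - 2,
which is the claimed formula at t = k+1.
By the principle of mathematical induction, the result holds for all t ≥ 1.

v_t = -3(-2)^t - 2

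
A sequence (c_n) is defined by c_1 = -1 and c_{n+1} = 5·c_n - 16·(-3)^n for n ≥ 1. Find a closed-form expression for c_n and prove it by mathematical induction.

c_n = 2(-3)^n + 5^n

Computing the first terms: c_1 = -1, c_2 = 43, c_3 = 71. This suggests c_n = 2(-3)^n + 5^n.
Base case (n = 1): the formula gives -1 = -1 = c_1.
Inductive step: suppose the statement holds for some r ≥ 1, so c_r = 2(-3)^r + 5^r.
Then c_{r+1} = 5·c_r - 16·(-3)^r = 5·(2(-3)^r + 5^r) - 16·(-3)^r = 2(-3)^(r + 1) + 5^(r + 1),
which is the claimed formula at n = r+1.
By the principle of mathematical induction, the result holds for all n ≥ 1.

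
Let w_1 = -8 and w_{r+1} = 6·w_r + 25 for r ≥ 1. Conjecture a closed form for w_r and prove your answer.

Computing the first terms: w_1 = -8, w_2 = -23, w_3 = -113. This suggests w_r = -3·6^(r - 1) - 5.
Base step (r = 1): the formula gives -8 = -8 = w_1.
For the inductive step, assume it holds for an arbitrary m ≥ 1, so w_m = -3·6^(m - 1) - 5.
Then w_{m+1} = 6·w_m + 25 = 6·(-3·6^(m - 1) - 5) + 25 = -3·6^m - 5 = -3·6^((m+1) - 1) - 5,
which is the claimed formula at r = m+1.
By induction, the statement is established for all r ≥ 1.

w_r = -3·6^(r - 1) - 5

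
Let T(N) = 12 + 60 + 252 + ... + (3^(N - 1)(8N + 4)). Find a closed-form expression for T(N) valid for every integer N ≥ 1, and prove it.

We claim T(N) = 4·3^N·N for all N ≥ 1.
Base case (N = 1): T(1) = 12, and the closed form gives 12. They agree.
Inductive step: suppose the statement holds for some p ≥ 1, so T(p) = 4·3^p·p.
Then T(p+1) = T(p) + (3^p(8p + 12)) = (4·3^p·p) + (3^p(8p + 12)).
Simplifying, T(p+1) = 12·3^p(p + 1) = 4·3^(p+1)·(p+1),
which is the closed form with N = p+1.
Hence, by induction on N, the claim holds for every N ≥ 1.

T(N) = 4·3^N·N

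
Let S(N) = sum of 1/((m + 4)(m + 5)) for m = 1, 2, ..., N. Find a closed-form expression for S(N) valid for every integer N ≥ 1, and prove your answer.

We claim S(N) = N/(5(N + 5)) for all N ≥ 1.
When N = 1: S(1) = 1/30, and the closed form gives 1/30. They agree.
Inductive step: assume the claim holds for N = m, so S(m) = m/(5(m + 5)).
Then S(m+1) = S(m) + (1/((m + 5)(m + 6))) = (m/(5(m + 5))) + (1/((m + 5)(m + 6))).
Simplifying, S(m+1) = (m + 1)/(5(m + 6)) = (m+1)/(5((m+1) + 5)),
which is the closed form with N = m+1.
Hence, by induction on N, the claim holds for every N ≥ 1.

S(N) = N/(5(N + 5))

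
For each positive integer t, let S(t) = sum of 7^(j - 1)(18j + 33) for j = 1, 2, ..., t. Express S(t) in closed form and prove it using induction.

We claim S(t) = 7^t(3t + 5) - 5 for all t ≥ 1.
When t = 1: S(1) = 51, and the closed form gives 51. They agree.
Inductive step: assume the claim holds for t = j, so S(j) = 7^j(3j + 5) - 5.
Then S(j+1) = S(j) + (7^j(18j + 51)) = (7^j(3j + 5) - 5) + (7^j(18j + 51)).
Simplifying, S(j+1) = 21·7^j·j + 56·7^j - 5 = 7^(j+1)(3(j+1) + 5) - 5,
which is the closed form with t = j+1.
This completes the induction.

S(t) = 7^t(3t + 5) - 5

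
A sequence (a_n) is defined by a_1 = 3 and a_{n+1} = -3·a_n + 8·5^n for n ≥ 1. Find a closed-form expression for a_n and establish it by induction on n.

Computing the first terms: a_1 = 3, a_2 = 31, a_3 = 107. This suggests a_n = -2(-3)^(n - 1) + 5^n.
For the base case n = 1: the formula gives 3 = 3 = a_1.
Suppose the result is true for n = m, so a_m = -2(-3)^(m - 1) + 5^m.
Then a_{m+1} = -3·a_m + 8·5^m = -3·(-2(-3)^(m - 1) + 5^m) + 8·5^m = -2(-3)^m + 5^(m + 1) = -2(-3)^((m+1) - 1) + 5^(m+1),
which is the claimed formula at n = m+1.
By induction, the statement is established for all n ≥ 1.

a_n = -2(-3)^(n - 1) + 5^n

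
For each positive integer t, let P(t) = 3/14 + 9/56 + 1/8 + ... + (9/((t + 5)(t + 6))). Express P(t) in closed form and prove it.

We claim P(t) = 3t/(2(t + 6)) for all t ≥ 1.
Base step (t = 1): P(1) = 3/14, and the closed form gives 3/14. They agree.
Inductive step: suppose the statement holds for some i ≥ 1, so P(i) = 3i/(2(i + 6)).
Then P(i+1) = P(i) + (9/((i + 6)(i + 7))) = (3i/(2(i + 6))) + (9/((i + 6)(i + 7))).
Simplifying, P(i+1) = 3(i + 1)/(2(i + 7)) = 3(i+1)/(2((i+1) + 6)),
which is the closed form with t = i+1.
By induction, the statement is established for all t ≥ 1.

P(t) = 3t/(2(t + 6))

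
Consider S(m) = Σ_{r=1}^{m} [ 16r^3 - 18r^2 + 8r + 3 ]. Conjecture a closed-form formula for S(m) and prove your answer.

We claim S(m) = m(4m^3 + 2m^2 - m + 4) for all m ≥ 1.
Base case (m = 1): S(1) = 9, and the closed form gives 9. They agree.
Inductive step: assume the claim holds for m = r, so S(r) = r(4r^3 + 2r^2 - r + 4).
Then S(r+1) = S(r) + (16r^3 + 30r^2 + 20r + 9) = (r(4r^3 + 2r^2 - r + 4)) + (16r^3 + 30r^2 + 20r + 9).
Simplifying, S(r+1) = (r + 1)(4r^3 + 14r^2 + 15r + 9) = (r+1)(4(r+1)^3 + 2(r+1)^2 - (r+1) + 4),
which is the closed form with m = r+1.
This completes the induction.

S(m) = m(4m^3 + 2m^2 - m + 4)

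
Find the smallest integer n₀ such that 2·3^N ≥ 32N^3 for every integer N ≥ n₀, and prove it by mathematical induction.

At N = 8: 13122 < 16384, so the inequality fails and n₀ ≥ 9. We prove 2·3^N ≥ 32N^3 for all N ≥ 9.
Base case (N = 9): 2·3^N = 39366 and 32N^3 = 23328, so 39366 ≥ 23328.
Inductive step: suppose the statement holds for some i ≥ 9, so 2·3^i ≥ 32i^3.
Then 2·3^(i + 1) = 3·(2·3^i) ≥ 3·(32i^3).
Also, for i ≥ 9 we have 3·(32i^3) ≥ 32(i+1)^3, since 3 ≥ (1 + 1/i)^3 for all i ≥ 9.
Combining, 2·3^(i + 1) ≥ 32(i+1)^3.
This completes the induction.
Hence the smallest such n₀ is 9.

n₀ = 9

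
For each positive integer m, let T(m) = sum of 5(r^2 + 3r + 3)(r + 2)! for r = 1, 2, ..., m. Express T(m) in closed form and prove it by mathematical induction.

T(m) = (5m + 5)(m + 3)! - 30

We claim T(m) = (5m + 5)(m + 3)! - 30 for all m ≥ 1.
Base step (m = 1): T(1) = 210, and the closed form gives 210. They agree.
Inductive step: assume the claim holds for m = r, so T(r) = (5r + 5)(r + 3)! - 30.
Then T(r+1) = T(r) + (5(r^2 + 5r + 7)(r + 3)!) = ((5r + 5)(r + 3)! - 30) + (5(r^2 + 5r + 7)(r + 3)!).
Simplifying, T(r+1) = (5(r+1) + 5)((r+1) + 3)! - 30,
which is the closed form with m = r+1.
Hence, by induction on m, the claim holds for every m ≥ 1.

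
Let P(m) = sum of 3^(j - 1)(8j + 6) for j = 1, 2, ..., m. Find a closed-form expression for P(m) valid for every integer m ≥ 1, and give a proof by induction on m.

P(m) = 3^m(4m + 1) - 1

We claim P(m) = 3^m(4m + 1) - 1 for all m ≥ 1.
For the base case m = 1: P(1) = 14, and the closed form gives 14. They agree.
Inductive step: assume the claim holds for m = j, so P(j) = 3^j(4j + 1) - 1.
Then P(j+1) = P(j) + (3^j(8j + 14)) = (3^j(4j + 1) - 1) + (3^j(8j + 14)).
Simplifying, P(j+1) = 12·3^j·j + 15·3^j - 1 = 3^(j+1)(4(j+1) + 1) - 1,
which is the closed form with m = j+1.
This completes the induction.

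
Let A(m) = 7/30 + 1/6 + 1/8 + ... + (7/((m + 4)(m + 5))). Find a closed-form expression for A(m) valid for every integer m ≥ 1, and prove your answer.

We claim A(m) = 7m/(5(m + 5)) for all m ≥ 1.
For the base case m = 1: A(1) = 7/30, and the closed form gives 7/30. They agree.
Suppose the result is true for m = r, so A(r) = 7r/(5(r + 5)).
Then A(r+1) = A(r) + (7/((r + 5)(r + 6))) = (7r/(5(r + 5))) + (7/((r + 5)(r + 6))).
Simplifying, A(r+1) = 7(r + 1)/(5(r + 6)) = 7(r+1)/(5((r+1) + 5)),
which is the closed form with m = r+1.
Hence, by induction on m, the claim holds for every m ≥ 1.

A(m) = 7m/(5(m + 5))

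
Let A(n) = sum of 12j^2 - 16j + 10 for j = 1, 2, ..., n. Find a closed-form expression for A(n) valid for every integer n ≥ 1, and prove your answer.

A(n) = 2n(2n^2 - n + 2)

We claim A(n) = 2n(2n^2 - n + 2) for all n ≥ 1.
Base case (n = 1): A(1) = 6, and the closed form gives 6. They agree.
For the inductive step, assume it holds for an arbitrary j ≥ 1, so A(j) = 2j(2j^2 - j + 2).
Then A(j+1) = A(j) + (12j^2 + 8j + 6) = (2j(2j^2 - j + 2)) + (12j^2 + 8j + 6).
Simplifying, A(j+1) = 2(j + 1)(2j^2 + 3j + 3) = 2(j+1)(2(j+1)^2 - (j+1) + 2),
which is the closed form with n = j+1.
This completes the induction.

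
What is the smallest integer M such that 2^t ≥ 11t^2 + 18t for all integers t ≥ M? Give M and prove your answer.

M = 11

At t = 10: 1024 < 1280, so the inequality fails and M ≥ 11. We prove 2^t ≥ 11t^2 + 18t for all t ≥ 11.
Base case (t = 11): 2^t = 2048 and 11t^2 + 18t = 1529, so 2048 ≥ 1529.
Inductive step: assume the claim holds for t = m, so 2^m ≥ 11m^2 + 18m.
Then 2^(m + 1) = 2·(2^m) ≥ 2·(11m^2 + 18m).
Also, for m ≥ 11 we have 2·(11m^2 + 18m) ≥ 11(m+1)^2 + 18(m+1), since 2·(11m^2 + 18m) − (11(m+1)^2 + 18(m+1)) = 11m^2 - 4m - 29, which is nonnegative for all m ≥ 11.
Combining, 2^(m + 1) ≥ 11(m+1)^2 + 18(m+1).
By the principle of mathematical induction, the result holds for all t ≥ 11.
Hence the smallest such M is 11.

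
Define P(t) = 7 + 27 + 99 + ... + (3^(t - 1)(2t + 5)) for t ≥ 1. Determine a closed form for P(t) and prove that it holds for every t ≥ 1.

P(t) = 3^t(t + 2) - 2

We claim P(t) = 3^t(t + 2) - 2 for all t ≥ 1.
Base case (t = 1): P(1) = 7, and the closed form gives 7. They agree.
Inductive step: assume the claim holds for t = m, so P(m) = 3^m(m + 2) - 2.
Then P(m+1) = P(m) + (3^m(2m + 7)) = (3^m(m + 2) - 2) + (3^m(2m + 7)).
Simplifying, P(m+1) = 3^(m + 1)m + 3^(m + 2) - 2 = 3^(m+1)((m+1) + 2) - 2,
which is the closed form with t = m+1.
This completes the induction.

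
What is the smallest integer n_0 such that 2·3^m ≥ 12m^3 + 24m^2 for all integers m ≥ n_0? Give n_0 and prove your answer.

n_0 = 8

At m = 7: 4374 < 5292, so the inequality fails and n_0 ≥ 8. We prove 2·3^m ≥ 12m^3 + 24m^2 for all m ≥ 8.
For the base case m = 8: 2·3^m = 13122 and 12m^3 + 24m^2 = 7680, so 13122 ≥ 7680.
Suppose the result is true for m = j, so 2·3^j ≥ 12j^3 + 24j^2.
Then 2·3^(j + 1) = 3·(2·3^j) ≥ 3·(12j^3 + 24j^2).
Also, for j ≥ 8 we have 3·(12j^3 + 24j^2) ≥ 12(j+1)^3 + 24(j+1)^2, since 3·(12j^3 + 24j^2) − (12(j+1)^3 + 24(j+1)^2) = 24j^3 + 12j^2 - 84j - 36, which is nonnegative for all j ≥ 8.
Combining, 2·3^(j + 1) ≥ 12(j+1)^3 + 24(j+1)^2.
This completes the induction.
Hence the smallest such n_0 is 8.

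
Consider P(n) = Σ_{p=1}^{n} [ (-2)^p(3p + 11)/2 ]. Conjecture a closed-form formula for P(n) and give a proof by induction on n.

P(n) = (-2)^n(n + 4) - 4

We claim P(n) = (-2)^n(n + 4) - 4 for all n ≥ 1.
When n = 1: P(1) = -14, and the closed form gives -14. They agree.
Suppose the result is true for n = p, so P(p) = (-2)^p(p + 4) - 4.
Then P(p+1) = P(p) + ((-2)^p(-3p - 14)) = ((-2)^p(p + 4) - 4) + ((-2)^p(-3p - 14)).
Simplifying, P(p+1) = -2(-2)^p·p - 10(-2)^p - 4 = (-2)^(p+1)((p+1) + 4) - 4,
which is the closed form with n = p+1.
Hence, by induction on n, the claim holds for every n ≥ 1.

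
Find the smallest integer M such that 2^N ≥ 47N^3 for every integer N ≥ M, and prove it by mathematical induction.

At N = 18: 262144 < 274104, so the inequality fails and M ≥ 19. We prove 2^N ≥ 47N^3 for all N ≥ 19.
Base case (N = 19): 2^N = 524288 and 47N^3 = 322373, so 524288 ≥ 322373.
Inductive step: assume the claim holds for N = r, so 2^r ≥ 47r^3.
Then 2^(r + 1) = 2·(2^r) ≥ 2·(47r^3).
Also, for r ≥ 19 we have 2·(47r^3) ≥ 47(r+1)^3, since 2 ≥ (1 + 1/r)^3 for all r ≥ 19.
Combining, 2^(r + 1) ≥ 47(r+1)^3.
By the principle of mathematical induction, the result holds for all N ≥ 19.
Hence the smallest such M is 19.

M = 19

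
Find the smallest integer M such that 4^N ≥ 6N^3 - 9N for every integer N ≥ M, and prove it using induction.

M = 5

At N = 4: 256 < 348, so the inequality fails and M ≥ 5. We prove 4^N ≥ 6N^3 - 9N for all N ≥ 5.
Base step (N = 5): 4^N = 1024 and 6N^3 - 9N = 705, so 1024 ≥ 705.
For the inductive step, assume it holds for an arbitrary j ≥ 5, so 4^j ≥ 6j^3 - 9j.
Then 4^(j + 1) = 4·(4^j) ≥ 4·(6j^3 - 9j).
Also, for j ≥ 5 we have 4·(6j^3 - 9j) ≥ 6(j+1)^3 - 9(j+1), since 4·(6j^3 - 9j) − (6(j+1)^3 - 9(j+1)) = 18j^3 - 18j^2 - 45j + 3, which is nonnegative for all j ≥ 5.
Combining, 4^(j + 1) ≥ 6(j+1)^3 - 9(j+1).
By induction, the statement is established for all N ≥ 5.
Hence the smallest such M is 5.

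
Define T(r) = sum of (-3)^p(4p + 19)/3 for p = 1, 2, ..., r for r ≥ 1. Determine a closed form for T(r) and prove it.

We claim T(r) = (-3)^r(r + 5) - 5 for all r ≥ 1.
Base step (r = 1): T(1) = -23, and the closed form gives -23. They agree.
Suppose the result is true for r = p, so T(p) = (-3)^p(p + 5) - 5.
Then T(p+1) = T(p) + ((-3)^p(-4p - 23)) = ((-3)^p(p + 5) - 5) + ((-3)^p(-4p - 23)).
Simplifying, T(p+1) = -3(-3)^p·p - 18(-3)^p - 5 = (-3)^(p+1)((p+1) + 5) - 5,
which is the closed form with r = p+1.
By the principle of mathematical induction, the result holds for all r ≥ 1.

T(r) = (-3)^r(r + 5) - 5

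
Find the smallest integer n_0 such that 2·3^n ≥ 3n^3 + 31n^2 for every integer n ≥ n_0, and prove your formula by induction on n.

n_0 = 7

At n = 6: 1458 < 1764, so the inequality fails and n_0 ≥ 7. We prove 2·3^n ≥ 3n^3 + 31n^2 for all n ≥ 7.
Base step (n = 7): 2·3^n = 4374 and 3n^3 + 31n^2 = 2548, so 4374 ≥ 2548.
Inductive step: suppose the statement holds for some j ≥ 7, so 2·3^j ≥ 3j^3 + 31j^2.
Then 2·3^(j + 1) = 3·(2·3^j) ≥ 3·(3j^3 + 31j^2).
Also, for j ≥ 7 we have 3·(3j^3 + 31j^2) ≥ 3(j+1)^3 + 31(j+1)^2, since 3·(3j^3 + 31j^2) − (3(j+1)^3 + 31(j+1)^2) = 6j^3 + 53j^2 - 71j - 34, which is nonnegative for all j ≥ 7.
Combining, 2·3^(j + 1) ≥ 3(j+1)^3 + 31(j+1)^2.
Hence, by induction on n, the claim holds for every n ≥ 7.
Hence the smallest such n_0 is 7.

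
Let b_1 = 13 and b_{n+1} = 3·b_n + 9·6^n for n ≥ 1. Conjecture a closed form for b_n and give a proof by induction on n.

b_n = -5·3^(n - 1) + 3·6^n

Computing the first terms: b_1 = 13, b_2 = 93, b_3 = 603. This suggests b_n = -5·3^(n - 1) + 3·6^n.
For the base case n = 1: the formula gives 13 = 13 = b_1.
Inductive step: suppose the statement holds for some p ≥ 1, so b_p = -5·3^(p - 1) + 3·6^p.
Then b_{p+1} = 3·b_p + 9·6^p = 3·(-5·3^(p - 1) + 3·6^p) + 9·6^p = -5·3^p + 3·6^(p + 1) = -5·3^((p+1) - 1) + 3·6^(p+1),
which is the claimed formula at n = p+1.
By induction, the statement is established for all n ≥ 1.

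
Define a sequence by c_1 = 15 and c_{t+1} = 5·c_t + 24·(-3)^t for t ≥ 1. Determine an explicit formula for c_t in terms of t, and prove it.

c_t = (-3)^(t + 1) + 6·5^(t - 1)

Computing the first terms: c_1 = 15, c_2 = 3, c_3 = 231. This suggests c_t = (-3)^(t + 1) + 6·5^(t - 1).
Base step (t = 1): the formula gives 15 = 15 = c_1.
Suppose the result is true for t = r, so c_r = (-3)^(r + 1) + 6·5^(r - 1).
Then c_{r+1} = 5·c_r + 24·(-3)^r = 5·((-3)^(r + 1) + 6·5^(r - 1)) + 24·(-3)^r = (-3)^(r + 2) + 6·5^r = (-3)^((r+1) + 1) + 6·5^((r+1) - 1),
which is the claimed formula at t = r+1.
By induction, the statement is established for all t ≥ 1.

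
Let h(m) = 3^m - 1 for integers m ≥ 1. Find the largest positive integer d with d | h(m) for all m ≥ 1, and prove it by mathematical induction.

Computing the first values: h(1) = 2 and h(2) = 8; gcd(2, 8) = 2, so d ≤ 2.
We prove 2 | 3^m - 1 for all m ≥ 1 by induction on m.
Base case (m = 1): h(1) = 2 = 2·(1), so 2 | h(1).
Inductive step: suppose the statement holds for some j ≥ 1, i.e. 2 | h(j). Then
3^{j+1} − 1^{j+1} = 3·3^j − 1·1^j = 3·(3^j − 1^j) + (2)·1^j. The first term is divisible by 2 by the inductive hypothesis, and the second term (2)·1^j is divisible by 2 since 2 | 2. Hence 2 | h(j+1).
By induction, the statement is established for all m ≥ 1.
Therefore the largest such d is 2.

d = 2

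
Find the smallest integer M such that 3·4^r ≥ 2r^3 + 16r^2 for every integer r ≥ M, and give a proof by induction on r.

At r = 3: 192 < 198, so the inequality fails and M ≥ 4. We prove 3·4^r ≥ 2r^3 + 16r^2 for all r ≥ 4.
Base step (r = 4): 3·4^r = 768 and 2r^3 + 16r^2 = 384, so 768 ≥ 384.
Inductive step: suppose the statement holds for some p ≥ 4, so 3·4^p ≥ 2p^3 + 16p^2.
Then 3·4^(p + 1) = 4·(3·4^p) ≥ 4·(2p^3 + 16p^2).
Also, for p ≥ 4 we have 4·(2p^3 + 16p^2) ≥ 2(p+1)^3 + 16(p+1)^2, since 4·(2p^3 + 16p^2) − (2(p+1)^3 + 16(p+1)^2) = 6p^3 + 42p^2 - 38p - 18, which is nonnegative for all p ≥ 4.
Combining, 3·4^(p + 1) ≥ 2(p+1)^3 + 16(p+1)^2.
By the principle of mathematical induction, the result holds for all r ≥ 4.
Hence the smallest such M is 4.

M = 4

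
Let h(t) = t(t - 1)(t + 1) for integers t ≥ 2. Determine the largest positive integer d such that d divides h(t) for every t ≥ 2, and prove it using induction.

d = 6

Computing the first values: h(2) = 6 and h(3) = 24; gcd(6, 24) = 6, so d ≤ 6.
We prove 6 | t(t - 1)(t + 1) for all t ≥ 2 by induction on t.
Base case (t = 2): h(2) = 6 = 6·(1), so 6 | h(2).
Suppose the result is true for t = i, i.e. 6 | h(i). Then
h(i+1) − h(i) = i·(i+1)·(i+2) − (i-1)·i·(i+1) = i·(i+1)·[(i+2) − (i-1)] = 3·i·(i+1). The product of 2 consecutive integers is divisible by (2)! = 2, so h(i+1) − h(i) is divisible by 3·2 = 6. By the inductive hypothesis 6 | h(i), hence 6 | h(i+1).
This completes the induction.
Therefore the largest such d is 6.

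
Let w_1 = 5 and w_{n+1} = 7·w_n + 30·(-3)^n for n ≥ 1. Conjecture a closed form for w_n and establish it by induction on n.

Computing the first terms: w_1 = 5, w_2 = -55, w_3 = -115. This suggests w_n = (-3)^(n + 1) - 4·7^(n - 1).
Base step (n = 1): the formula gives 5 = 5 = w_1.
Inductive step: assume the claim holds for n = m, so w_m = (-3)^(m + 1) - 4·7^(m - 1).
Then w_{m+1} = 7·w_m + 30·(-3)^m = 7·((-3)^(m + 1) - 4·7^(m - 1)) + 30·(-3)^m = (-3)^(m + 2) - 4·7^m = (-3)^((m+1) + 1) - 4·7^((m+1) - 1),
which is the claimed formula at n = m+1.
By induction, the statement is established for all n ≥ 1.

w_n = (-3)^(n + 1) - 4·7^(n - 1)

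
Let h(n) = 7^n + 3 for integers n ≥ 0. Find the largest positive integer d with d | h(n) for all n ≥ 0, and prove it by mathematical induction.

d = 2

Computing the first values: h(0) = 4 and h(1) = 10; gcd(4, 10) = 2, so d ≤ 2.
We prove 2 | 7^n + 3 for all n ≥ 0 by induction on n.
Base case (n = 0): h(0) = 4 = 2·(2), so 2 | h(0).
Suppose the result is true for n = r, i.e. 2 | h(r). Then
h(r+1) = 7^(r+1) + 3 = 7·(7^r + 3) - 18 = 7·h(r) - 18. The first term is divisible by 2 by the inductive hypothesis, and -18 is divisible by 2. Hence 2 | h(r+1).
Hence, by induction on n, the claim holds for every n ≥ 0.
Therefore the largest such d is 2.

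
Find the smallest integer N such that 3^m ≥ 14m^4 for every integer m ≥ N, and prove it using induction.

At m = 11: 177147 < 204974, so the inequality fails and N ≥ 12. We prove 3^m ≥ 14m^4 for all m ≥ 12.
Base case (m = 12): 3^m = 531441 and 14m^4 = 290304, so 531441 ≥ 290304.
Suppose the result is true for m = p, so 3^p ≥ 14p^4.
Then 3^(p + 1) = 3·(3^p) ≥ 3·(14p^4).
Also, for p ≥ 12 we have 3·(14p^4) ≥ 14(p+1)^4, since 3 ≥ (1 + 1/p)^4 for all p ≥ 12.
Combining, 3^(p + 1) ≥ 14(p+1)^4.
Hence, by induction on m, the claim holds for every m ≥ 12.
Hence the smallest such N is 12.

N = 12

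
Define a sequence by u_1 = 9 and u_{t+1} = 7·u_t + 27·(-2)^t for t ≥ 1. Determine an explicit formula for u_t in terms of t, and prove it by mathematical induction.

u_t = -3(-2)^t + 3·7^(t - 1)

Computing the first terms: u_1 = 9, u_2 = 9, u_3 = 171. This suggests u_t = -3(-2)^t + 3·7^(t - 1).
Base step (t = 1): the formula gives 9 = 9 = u_1.
Inductive step: assume the claim holds for t = p, so u_p = -3(-2)^p + 3·7^(p - 1).
Then u_{p+1} = 7·u_p + 27·(-2)^p = 7·(-3(-2)^p + 3·7^(p - 1)) + 27·(-2)^p = -3(-2)^(p + 1) + 3·7^p = -3(-2)^(p+1) + 3·7^((p+1) - 1),
which is the claimed formula at t = p+1.
This completes the induction.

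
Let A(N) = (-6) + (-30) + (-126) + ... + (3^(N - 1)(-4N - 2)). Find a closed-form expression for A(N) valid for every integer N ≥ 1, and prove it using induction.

We claim A(N) = -2·3^N·N for all N ≥ 1.
For the base case N = 1: A(1) = -6, and the closed form gives -6. They agree.
Inductive step: assume the claim holds for N = k, so A(k) = -2·3^k·k.
Then A(k+1) = A(k) + (3^k(-4k - 6)) = (-2·3^k·k) + (3^k(-4k - 6)).
Simplifying, A(k+1) = 6·3^k(-k - 1) = -2·3^(k+1)·(k+1),
which is the closed form with N = k+1.
By induction, the statement is established for all N ≥ 1.

A(N) = -2·3^N·N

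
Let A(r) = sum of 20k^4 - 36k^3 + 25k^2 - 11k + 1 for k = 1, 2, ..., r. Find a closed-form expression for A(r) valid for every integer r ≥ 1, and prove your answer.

We claim A(r) = r(4r^4 + r^3 - 3r^2 - 2r - 1) for all r ≥ 1.
Base step (r = 1): A(1) = -1, and the closed form gives -1. They agree.
Suppose the result is true for r = k, so A(k) = k(4k^4 + k^3 - 3k^2 - 2k - 1).
Then A(k+1) = A(k) + (20k^4 + 44k^3 + 37k^2 + 11k - 1) = (k(4k^4 + k^3 - 3k^2 - 2k - 1)) + (20k^4 + 44k^3 + 37k^2 + 11k - 1).
Simplifying, A(k+1) = (k + 1)(4k^4 + 17k^3 + 24k^2 + 11k - 1) = (k+1)(4(k+1)^4 + (k+1)^3 - 3(k+1)^2 - 2(k+1) - 1),
which is the closed form with r = k+1.
By induction, the statement is established for all r ≥ 1.

A(r) = r(4r^4 + r^3 - 3r^2 - 2r - 1)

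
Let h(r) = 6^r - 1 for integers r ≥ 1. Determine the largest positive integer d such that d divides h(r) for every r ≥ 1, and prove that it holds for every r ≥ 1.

Computing the first values: h(1) = 5 and h(2) = 35; gcd(5, 35) = 5, so d ≤ 5.
We prove 5 | 6^r - 1 for all r ≥ 1 by induction on r.
For the base case r = 1: h(1) = 5 = 5·(1), so 5 | h(1).
Inductive step: assume the claim holds for r = k, i.e. 5 | h(k). Then
6^{k+1} − 1^{k+1} = 6·6^k − 1·1^k = 6·(6^k − 1^k) + (5)·1^k. The first term is divisible by 5 by the inductive hypothesis, and the second term (5)·1^k is divisible by 5 since 5 | 5. Hence 5 | h(k+1).
By the principle of mathematical induction, the result holds for all r ≥ 1.
Therefore the largest such d is 5.

d = 5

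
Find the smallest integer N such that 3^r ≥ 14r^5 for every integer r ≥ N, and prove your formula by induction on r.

N = 15

At r = 14: 4782969 < 7529536, so the inequality fails and N ≥ 15. We prove 3^r ≥ 14r^5 for all r ≥ 15.
Base step (r = 15): 3^r = 14348907 and 14r^5 = 10631250, so 14348907 ≥ 10631250.
Suppose the result is true for r = m, so 3^m ≥ 14m^5.
Then 3^(m + 1) = 3·(3^m) ≥ 3·(14m^5).
Also, for m ≥ 15 we have 3·(14m^5) ≥ 14(m+1)^5, since 3 ≥ (1 + 1/m)^5 for all m ≥ 15.
Combining, 3^(m + 1) ≥ 14(m+1)^5.
This completes the induction.
Hence the smallest such N is 15.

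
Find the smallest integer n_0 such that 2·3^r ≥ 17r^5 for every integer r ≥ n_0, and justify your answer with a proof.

n_0 = 14

At r = 13: 3188646 < 6311981, so the inequality fails and n_0 ≥ 14. We prove 2·3^r ≥ 17r^5 for all r ≥ 14.
Base case (r = 14): 2·3^r = 9565938 and 17r^5 = 9143008, so 9565938 ≥ 9143008.
Inductive step: assume the claim holds for r = j, so 2·3^j ≥ 17j^5.
Then 2·3^(j + 1) = 3·(2·3^j) ≥ 3·(17j^5).
Also, for j ≥ 14 we have 3·(17j^5) ≥ 17(j+1)^5, since 3 ≥ (1 + 1/j)^5 for all j ≥ 14.
Combining, 2·3^(j + 1) ≥ 17(j+1)^5.
By induction, the statement is established for all r ≥ 14.
Hence the smallest such n_0 is 14.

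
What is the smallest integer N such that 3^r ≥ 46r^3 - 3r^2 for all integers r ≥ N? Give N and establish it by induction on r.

N = 10

At r = 9: 19683 < 33291, so the inequality fails and N ≥ 10. We prove 3^r ≥ 46r^3 - 3r^2 for all r ≥ 10.
For the base case r = 10: 3^r = 59049 and 46r^3 - 3r^2 = 45700, so 59049 ≥ 45700.
Suppose the result is true for r = k, so 3^k ≥ 46k^3 - 3k^2.
Then 3^(k + 1) = 3·(3^k) ≥ 3·(46k^3 - 3k^2).
Also, for k ≥ 10 we have 3·(46k^3 - 3k^2) ≥ 46(k+1)^3 - 3(k+1)^2, since 3·(46k^3 - 3k^2) − (46(k+1)^3 - 3(k+1)^2) = 92k^3 - 144k^2 - 132k - 43, which is nonnegative for all k ≥ 10.
Combining, 3^(k + 1) ≥ 46(k+1)^3 - 3(k+1)^2.
By induction, the statement is established for all r ≥ 10.
Hence the smallest such N is 10.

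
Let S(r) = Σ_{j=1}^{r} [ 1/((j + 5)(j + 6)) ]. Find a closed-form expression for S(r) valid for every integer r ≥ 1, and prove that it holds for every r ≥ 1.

We claim S(r) = r/(6(r + 6)) for all r ≥ 1.
For the base case r = 1: S(1) = 1/42, and the closed form gives 1/42. They agree.
For the inductive step, assume it holds for an arbitrary j ≥ 1, so S(j) = j/(6(j + 6)).
Then S(j+1) = S(j) + (1/((j + 6)(j + 7))) = (j/(6(j + 6))) + (1/((j + 6)(j + 7))).
Simplifying, S(j+1) = (j + 1)/(6(j + 7)) = (j+1)/(6((j+1) + 6)),
which is the closed form with r = j+1.
This completes the induction.

S(r) = r/(6(r + 6))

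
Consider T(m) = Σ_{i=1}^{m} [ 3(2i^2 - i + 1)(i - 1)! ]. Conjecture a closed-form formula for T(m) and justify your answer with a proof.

T(m) = (6m + 3)m! - 3

We claim T(m) = (6m + 3)m! - 3 for all m ≥ 1.
When m = 1: T(1) = 6, and the closed form gives 6. They agree.
For the inductive step, assume it holds for an arbitrary i ≥ 1, so T(i) = (6i + 3)i! - 3.
Then T(i+1) = T(i) + (3(2i^2 + 3i + 2)i!) = ((6i + 3)i! - 3) + (3(2i^2 + 3i + 2)i!).
Simplifying, T(i+1) = (6(i+1) + 3)(i+1)! - 3,
which is the closed form with m = i+1.
By induction, the statement is established for all m ≥ 1.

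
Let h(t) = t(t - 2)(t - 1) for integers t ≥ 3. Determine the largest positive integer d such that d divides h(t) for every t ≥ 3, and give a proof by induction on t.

Computing the first values: h(3) = 6 and h(4) = 24; gcd(6, 24) = 6, so d ≤ 6.
We prove 6 | t(t - 2)(t - 1) for all t ≥ 3 by induction on t.
When t = 3: h(3) = 6 = 6·(1), so 6 | h(3).
Inductive step: suppose the statement holds for some k ≥ 3, i.e. 6 | h(k). Then
h(k+1) − h(k) = (k-1)·k·(k+1) − (k-2)·(k-1)·k = (k-1)·k·[(k+1) − (k-2)] = 3·(k-1)·k. The product of 2 consecutive integers is divisible by (2)! = 2, so h(k+1) − h(k) is divisible by 3·2 = 6. By the inductive hypothesis 6 | h(k), hence 6 | h(k+1).
This completes the induction.
Therefore the largest such d is 6.

d = 6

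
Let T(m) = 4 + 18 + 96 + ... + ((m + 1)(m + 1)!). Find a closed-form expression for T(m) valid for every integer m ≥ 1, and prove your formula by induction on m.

We claim T(m) = (m + 2)! - 2 for all m ≥ 1.
Base case (m = 1): T(1) = 4, and the closed form gives 4. They agree.
Inductive step: suppose the statement holds for some k ≥ 1, so T(k) = (k + 2)! - 2.
Then T(k+1) = T(k) + ((k + 2)(k + 2)!) = ((k + 2)! - 2) + ((k + 2)(k + 2)!).
Simplifying, T(k+1) = ((k+1) + 2)! - 2,
which is the closed form with m = k+1.
Hence, by induction on m, the claim holds for every m ≥ 1.

T(m) = (m + 2)! - 2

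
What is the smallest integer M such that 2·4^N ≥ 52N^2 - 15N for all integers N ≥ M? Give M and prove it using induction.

At N = 4: 512 < 772, so the inequality fails and M ≥ 5. We prove 2·4^N ≥ 52N^2 - 15N for all N ≥ 5.
Base step (N = 5): 2·4^N = 2048 and 52N^2 - 15N = 1225, so 2048 ≥ 1225.
Suppose the result is true for N = j, so 2·4^j ≥ 52j^2 - 15j.
Then 2·4^(j + 1) = 4·(2·4^j) ≥ 4·(52j^2 - 15j).
Also, for j ≥ 5 we have 4·(52j^2 - 15j) ≥ 52(j+1)^2 - 15(j+1), since 4·(52j^2 - 15j) − (52(j+1)^2 - 15(j+1)) = 156j^2 - 149j - 37, which is nonnegative for all j ≥ 5.
Combining, 2·4^(j + 1) ≥ 52(j+1)^2 - 15(j+1).
This completes the induction.
Hence the smallest such M is 5.

M = 5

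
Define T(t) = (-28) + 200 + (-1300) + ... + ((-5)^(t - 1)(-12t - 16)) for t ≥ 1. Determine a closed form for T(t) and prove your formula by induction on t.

We claim T(t) = (-5)^t(2t + 3) - 3 for all t ≥ 1.
For the base case t = 1: T(1) = -28, and the closed form gives -28. They agree.
For the inductive step, assume it holds for an arbitrary j ≥ 1, so T(j) = (-5)^j(2j + 3) - 3.
Then T(j+1) = T(j) + ((-5)^j(-12j - 28)) = ((-5)^j(2j + 3) - 3) + ((-5)^j(-12j - 28)).
Simplifying, T(j+1) = -10(-5)^j·j - 25(-5)^j - 3 = (-5)^(j+1)(2(j+1) + 3) - 3,
which is the closed form with t = j+1.
By induction, the statement is established for all t ≥ 1.

T(t) = (-5)^t(2t + 3) - 3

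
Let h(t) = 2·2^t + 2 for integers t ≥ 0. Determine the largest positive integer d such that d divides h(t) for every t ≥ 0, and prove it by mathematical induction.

d = 2

Computing the first values: h(0) = 4 and h(1) = 6; gcd(4, 6) = 2, so d ≤ 2.
We prove 2 | 2·2^t + 2 for all t ≥ 0 by induction on t.
Base case (t = 0): h(0) = 4 = 2·(2), so 2 | h(0).
Inductive step: assume the claim holds for t = r, i.e. 2 | h(r). Then
h(r+1) = 2·2^(r+1) + 2 = 2·(2·2^r + 2) - 2 = 2·h(r) - 2. The first term is divisible by 2 by the inductive hypothesis, and -2 is divisible by 2. Hence 2 | h(r+1).
Hence, by induction on t, the claim holds for every t ≥ 0.
Therefore the largest such d is 2.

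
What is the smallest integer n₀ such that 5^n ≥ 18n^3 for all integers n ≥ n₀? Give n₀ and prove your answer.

At n = 4: 625 < 1152, so the inequality fails and n₀ ≥ 5. We prove 5^n ≥ 18n^3 for all n ≥ 5.
When n = 5: 5^n = 3125 and 18n^3 = 2250, so 3125 ≥ 2250.
For the inductive step, assume it holds for an arbitrary r ≥ 5, so 5^r ≥ 18r^3.
Then 5^(r + 1) = 5·(5^r) ≥ 5·(18r^3).
Also, for r ≥ 5 we have 5·(18r^3) ≥ 18(r+1)^3, since 5 ≥ (1 + 1/r)^3 for all r ≥ 5.
Combining, 5^(r + 1) ≥ 18(r+1)^3.
This completes the induction.
Hence the smallest such n₀ is 5.

n₀ = 5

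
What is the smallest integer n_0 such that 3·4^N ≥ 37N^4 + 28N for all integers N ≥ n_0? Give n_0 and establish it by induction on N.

n_0 = 8

At N = 7: 49152 < 89033, so the inequality fails and n_0 ≥ 8. We prove 3·4^N ≥ 37N^4 + 28N for all N ≥ 8.
For the base case N = 8: 3·4^N = 196608 and 37N^4 + 28N = 151776, so 196608 ≥ 151776.
Suppose the result is true for N = p, so 3·4^p ≥ 37p^4 + 28p.
Then 3·4^(p + 1) = 4·(3·4^p) ≥ 4·(37p^4 + 28p).
Also, for p ≥ 8 we have 4·(37p^4 + 28p) ≥ 37(p+1)^4 + 28(p+1), since 4·(37p^4 + 28p) − (37(p+1)^4 + 28(p+1)) = 111p^4 - 148p^3 - 222p^2 - 64p - 65, which is nonnegative for all p ≥ 8.
Combining, 3·4^(p + 1) ≥ 37(p+1)^4 + 28(p+1).
Hence, by induction on N, the claim holds for every N ≥ 8.
Hence the smallest such n_0 is 8.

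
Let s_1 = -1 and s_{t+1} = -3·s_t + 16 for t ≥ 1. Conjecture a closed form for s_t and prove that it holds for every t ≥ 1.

s_t = -5(-3)^(t - 1) + 4

Computing the first terms: s_1 = -1, s_2 = 19, s_3 = -41. This suggests s_t = -5(-3)^(t - 1) + 4.
Base case (t = 1): the formula gives -1 = -1 = s_1.
Suppose the result is true for t = i, so s_i = -5(-3)^(i - 1) + 4.
Then s_{i+1} = -3·s_i + 16 = -3·(-5(-3)^(i - 1) + 4) + 16 = -5(-3)^i + 4 = -5(-3)^((i+1) - 1) + 4,
which is the claimed formula at t = i+1.
This completes the induction.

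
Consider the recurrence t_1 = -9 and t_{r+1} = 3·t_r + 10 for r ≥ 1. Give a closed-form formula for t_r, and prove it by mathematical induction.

t_r = -4·3^(r - 1) - 5

Computing the first terms: t_1 = -9, t_2 = -17, t_3 = -41. This suggests t_r = -4·3^(r - 1) - 5.
For the base case r = 1: the formula gives -9 = -9 = t_1.
Inductive step: assume the claim holds for r = m, so t_m = -4·3^(m - 1) - 5.
Then t_{m+1} = 3·t_m + 10 = 3·(-4·3^(m - 1) - 5) + 10 = -4·3^m - 5 = -4·3^((m+1) - 1) - 5,
which is the claimed formula at r = m+1.
Hence, by induction on r, the claim holds for every r ≥ 1.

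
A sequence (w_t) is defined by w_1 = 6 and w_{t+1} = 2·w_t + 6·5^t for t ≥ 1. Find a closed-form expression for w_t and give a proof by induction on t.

w_t = -2^(t + 1) + 2·5^t

Computing the first terms: w_1 = 6, w_2 = 42, w_3 = 234. This suggests w_t = -2^(t + 1) + 2·5^t.
Base case (t = 1): the formula gives 6 = 6 = w_1.
Inductive step: assume the claim holds for t = m, so w_m = -2^(m + 1) + 2·5^m.
Then w_{m+1} = 2·w_m + 6·5^m = 2·(-2^(m + 1) + 2·5^m) + 6·5^m = -2^(m + 2) + 2·5^(m + 1) = -2^((m+1) + 1) + 2·5^(m+1),
which is the claimed formula at t = m+1.
By induction, the statement is established for all t ≥ 1.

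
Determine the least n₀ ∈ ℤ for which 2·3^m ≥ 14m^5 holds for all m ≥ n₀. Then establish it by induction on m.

n₀ = 14

At m = 13: 3188646 < 5198102, so the inequality fails and n₀ ≥ 14. We prove 2·3^m ≥ 14m^5 for all m ≥ 14.
When m = 14: 2·3^m = 9565938 and 14m^5 = 7529536, so 9565938 ≥ 7529536.
Inductive step: suppose the statement holds for some p ≥ 14, so 2·3^p ≥ 14p^5.
Then 2·3^(p + 1) = 3·(2·3^p) ≥ 3·(14p^5).
Also, for p ≥ 14 we have 3·(14p^5) ≥ 14(p+1)^5, since 3 ≥ (1 + 1/p)^5 for all p ≥ 14.
Combining, 2·3^(p + 1) ≥ 14(p+1)^5.
By the principle of mathematical induction, the result holds for all m ≥ 14.
Hence the smallest such n₀ is 14.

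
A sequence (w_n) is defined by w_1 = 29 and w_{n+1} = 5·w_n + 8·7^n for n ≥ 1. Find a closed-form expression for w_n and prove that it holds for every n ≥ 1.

w_n = 5^(n - 1) + 4·7^n

Computing the first terms: w_1 = 29, w_2 = 201, w_3 = 1397. This suggests w_n = 5^(n - 1) + 4·7^n.
Base case (n = 1): the formula gives 29 = 29 = w_1.
Inductive step: suppose the statement holds for some j ≥ 1, so w_j = 5^(j - 1) + 4·7^j.
Then w_{j+1} = 5·w_j + 8·7^j = 5·(5^(j - 1) + 4·7^j) + 8·7^j = 5^j + 4·7^(j + 1) = 5^((j+1) - 1) + 4·7^(j+1),
which is the claimed formula at n = j+1.
This completes the induction.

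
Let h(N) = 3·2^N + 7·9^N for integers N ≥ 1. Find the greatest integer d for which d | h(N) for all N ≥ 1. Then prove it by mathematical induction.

d = 3

Computing the first values: h(1) = 69 and h(2) = 579; gcd(69, 579) = 3, so d ≤ 3.
We prove 3 | 3·2^N + 7·9^N for all N ≥ 1 by induction on N.
When N = 1: h(1) = 69 = 3·(23), so 3 | h(1).
For the inductive step, assume it holds for an arbitrary m ≥ 1, i.e. 3 | h(m). Then
h(m+1) − 9·h(m) = (3·2^(m+1) + 7·9^(m+1)) − 9·(3·2^m + 7·9^m) = (3)·2^m·(2 − 9) = (-21)·2^m. Since 3 | h(m) by the inductive hypothesis, 3 | 9·h(m); and 3 | -21 since -21 = 3·-7. Therefore 3 | h(m+1).
Hence, by induction on N, the claim holds for every N ≥ 1.
Therefore the largest such d is 3.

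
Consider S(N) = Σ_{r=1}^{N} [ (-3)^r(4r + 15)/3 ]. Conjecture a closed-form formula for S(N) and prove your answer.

S(N) = (-3)^N(N + 4) - 4

We claim S(N) = (-3)^N(N + 4) - 4 for all N ≥ 1.
Base step (N = 1): S(1) = -19, and the closed form gives -19. They agree.
Inductive step: assume the claim holds for N = r, so S(r) = (-3)^r(r + 4) - 4.
Then S(r+1) = S(r) + ((-3)^r(-4r - 19)) = ((-3)^r(r + 4) - 4) + ((-3)^r(-4r - 19)).
Simplifying, S(r+1) = -3(-3)^r·r - 15(-3)^r - 4 = (-3)^(r+1)((r+1) + 4) - 4,
which is the closed form with N = r+1.
By induction, the statement is established for all N ≥ 1.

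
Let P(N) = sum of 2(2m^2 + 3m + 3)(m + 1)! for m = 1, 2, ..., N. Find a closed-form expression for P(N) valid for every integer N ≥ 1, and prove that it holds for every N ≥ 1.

We claim P(N) = (4N + 2)(N + 2)! - 4 for all N ≥ 1.
When N = 1: P(1) = 32, and the closed form gives 32. They agree.
For the inductive step, assume it holds for an arbitrary m ≥ 1, so P(m) = (4m + 2)(m + 2)! - 4.
Then P(m+1) = P(m) + (2(2m^2 + 7m + 8)(m + 2)!) = ((4m + 2)(m + 2)! - 4) + (2(2m^2 + 7m + 8)(m + 2)!).
Simplifying, P(m+1) = (4(m+1) + 2)((m+1) + 2)! - 4,
which is the closed form with N = m+1.
Hence, by induction on N, the claim holds for every N ≥ 1.

P(N) = (4N + 2)(N + 2)! - 4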